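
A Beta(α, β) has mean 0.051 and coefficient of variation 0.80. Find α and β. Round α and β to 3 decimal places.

σ = CV·μ = 0.80×0.051 = 0.04080, so σ² = 0.001665.
s+1 = μ(1−μ)/σ² = 0.048399/0.001665 = 29.0748, so s = α+β = 28.0748.
α = μs = 1.432, β = (1−μ)s = 26.643.

α = 1.432, β = 26.643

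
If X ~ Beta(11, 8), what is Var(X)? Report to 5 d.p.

0.01219

α+β = 19 and αβ = 88, so Var = αβ/[(α+β)²(α+β+1)] = 88/7220 = 0.01219.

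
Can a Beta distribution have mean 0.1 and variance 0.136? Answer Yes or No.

The Beta variance bound is σ² < μ(1−μ).
Here μ(1−μ) = 0.1×0.9 = 0.09, and 0.136 ≥ 0.09.

No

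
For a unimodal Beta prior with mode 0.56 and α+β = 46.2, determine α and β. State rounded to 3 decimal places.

α = 25.752, β = 20.448

Since the density peak of Beta(α,β) is at (α−1)/(α+β−2),
α = 1 + 0.56(46.2−2) = 25.752 and β = 46.2 − 25.752 = 20.448.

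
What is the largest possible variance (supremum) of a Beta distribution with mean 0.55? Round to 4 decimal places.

Var = μ(1−μ)/(α+β+1), which approaches μ(1−μ) as α+β → 0.
So the supremum is μ(1−μ) = 0.55×0.45 = 0.2475.

0.2475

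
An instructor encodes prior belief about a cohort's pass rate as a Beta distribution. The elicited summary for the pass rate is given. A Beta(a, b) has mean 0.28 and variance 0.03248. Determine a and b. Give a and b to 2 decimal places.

a = 1.46, b = 3.75

By moment matching, a+b = μ(1−μ)/σ² − 1 = (0.28·0.72)/0.03248 − 1 = 6.2069 − 1 = 5.2069.
Since a/(a+b) = μ, a = 0.28·5.2069 = 1.46 and b = 0.72·5.2069 = 3.75.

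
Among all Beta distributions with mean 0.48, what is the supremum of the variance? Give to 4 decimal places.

0.2496

For fixed mean μ the Beta variance is μ(1−μ)/(α+β+1), increasing as α+β decreases.
Its least upper bound (not attained) is μ(1−μ) = 0.48·0.52 = 0.2496.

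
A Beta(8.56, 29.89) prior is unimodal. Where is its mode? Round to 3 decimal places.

With α,β > 1, mode = (α−1)/(α+β−2) = 7.56/36.45 = 0.207.

0.207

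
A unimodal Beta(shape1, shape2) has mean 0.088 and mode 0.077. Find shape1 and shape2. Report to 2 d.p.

shape1 = 6.77, shape2 = 70.14

Let s = shape1+shape2. Mean gives shape1 = μs = 0.088s; mode gives (shape1−1)/(s−2) = 0.077.
Substituting: 0.088s − 1 = 0.077(s−2) = 0.077s − 0.154, so 0.011s = 0.846 and s = 76.9091.
Then shape1 = 0.088×76.9091 = 6.77 and shape2 = s−shape1 = 70.14.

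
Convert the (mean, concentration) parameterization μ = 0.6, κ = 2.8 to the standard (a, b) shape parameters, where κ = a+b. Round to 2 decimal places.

a = 1.68, b = 1.12

a = μκ = 0.6×2.8 = 1.68 and b = (1−μ)κ = 0.4×2.8 = 1.12.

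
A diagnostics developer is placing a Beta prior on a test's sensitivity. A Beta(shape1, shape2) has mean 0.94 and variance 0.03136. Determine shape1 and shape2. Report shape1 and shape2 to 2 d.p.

Write ν = shape1+shape2; then shape1 = μν and Var = μ(1−μ)/(ν+1).
ν = μ(1−μ)/Var − 1 = 0.0564/0.03136 − 1 = 0.7985.
shape1 = 0.94·0.7985 = 0.75, shape2 = 0.06·0.7985 = 0.05.

shape1 = 0.75, shape2 = 0.05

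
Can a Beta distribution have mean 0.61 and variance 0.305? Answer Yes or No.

A Beta with mean μ has variance μ(1−μ)/(α+β+1) < μ(1−μ).
Here μ(1−μ) = 0.61×0.39 = 0.2379, and 0.305 ≥ 0.2379.

No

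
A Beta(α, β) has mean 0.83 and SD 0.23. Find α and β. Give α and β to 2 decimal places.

α = 1.38, β = 0.28

First σ² = 0.0529. Setting α = μn, β = (1−μ)n with n = α+β,
μ(1−μ)/(n+1) = 0.0529 ⇒ n+1 = 0.1411/0.0529 = 2.6673 ⇒ n = 1.6673.
Hence α = 0.83×1.6673 = 1.38, β = 0.17×1.6673 = 0.28.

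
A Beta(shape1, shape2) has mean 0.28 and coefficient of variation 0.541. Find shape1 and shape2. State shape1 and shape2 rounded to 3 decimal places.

shape1 = 2.180, shape2 = 5.606

Var = (CV·μ)² = (0.541×0.28)² = 0.022946.
shape1+shape2 = μ(1−μ)/Var − 1 = 0.2016/0.022946 − 1 = 7.7858.
Thus shape1 = 0.28·7.7858 = 2.180 and shape2 = 0.72·7.7858 = 5.606.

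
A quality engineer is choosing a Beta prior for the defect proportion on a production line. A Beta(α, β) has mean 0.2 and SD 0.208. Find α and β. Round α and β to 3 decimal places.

α = 0.540, β = 2.159

σ² = 0.208² = 0.043264.
With s = α+β, Var = μ(1−μ)/(s+1), so s+1 = (0.2×0.8)/0.043264 = 3.6982 and s = 2.6982.
α = μs = 0.540, β = (1−μ)s = 2.159.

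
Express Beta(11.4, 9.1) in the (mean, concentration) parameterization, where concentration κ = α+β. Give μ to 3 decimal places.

μ = 0.556, κ = 20.5

κ = α+β = 11.4+9.1 = 20.5; μ = α/κ = 11.4/20.5 = 0.556.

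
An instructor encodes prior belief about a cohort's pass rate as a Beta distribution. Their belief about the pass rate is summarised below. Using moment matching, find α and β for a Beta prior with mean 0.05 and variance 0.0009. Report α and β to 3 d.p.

α = 2.589, β = 49.189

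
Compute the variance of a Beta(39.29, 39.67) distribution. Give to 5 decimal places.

0.00313

Var = αβ/[(α+β)²(α+β+1)] = (39.29×39.67)/(78.96²×79.96) = 1558.6343/498525.140736 = 0.00313.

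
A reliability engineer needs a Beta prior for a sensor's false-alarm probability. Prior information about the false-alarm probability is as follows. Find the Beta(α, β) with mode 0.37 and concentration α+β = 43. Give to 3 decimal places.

α = 16.170, β = 26.830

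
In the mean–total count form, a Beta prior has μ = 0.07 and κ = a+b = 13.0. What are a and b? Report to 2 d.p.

a = 0.91, b = 12.09

Split κ in proportion μ : (1−μ): a = 0.07·13.0 = 0.91, b = 13.0 − 0.91 = 12.09.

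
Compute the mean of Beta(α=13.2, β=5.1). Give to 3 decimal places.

E[X] = α/(α+β) = 13.2/18.3 = 0.721.

0.721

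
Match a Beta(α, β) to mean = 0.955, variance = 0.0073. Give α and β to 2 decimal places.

By moment matching, α+β = μ(1−μ)/σ² − 1 = (0.955·0.045)/0.0073 − 1 = 5.8870 − 1 = 4.8870.
Since α/(α+β) = μ, α = 0.955·4.8870 = 4.67 and β = 0.045·4.8870 = 0.22.

α = 4.67, β = 0.22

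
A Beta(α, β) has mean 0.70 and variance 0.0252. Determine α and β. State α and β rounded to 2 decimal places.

Write ν = α+β; then α = μν and Var = μ(1−μ)/(ν+1).
ν = μ(1−μ)/Var − 1 = 0.2100/0.0252 − 1 = 7.3333.
α = 0.70·7.3333 = 5.13, β = 0.30·7.3333 = 2.20.

α = 5.13, β = 2.20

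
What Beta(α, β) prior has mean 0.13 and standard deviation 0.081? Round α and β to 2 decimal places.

Variance = 0.081² = 0.006561. The moment-matching identity α+β = μ(1−μ)/Var − 1 gives
α+β = 0.1131/0.006561 − 1 = 16.2382, so α = μ·16.2382 = 2.11 and β = (1−μ)·16.2382 = 14.13.

α = 2.11, β = 14.13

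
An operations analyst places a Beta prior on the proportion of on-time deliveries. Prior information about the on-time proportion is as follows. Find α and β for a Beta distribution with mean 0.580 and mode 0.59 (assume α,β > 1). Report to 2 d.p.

Let s = α+β. Mean gives α = μs = 0.580s; mode gives (α−1)/(s−2) = 0.59.
Substituting: 0.580s − 1 = 0.59(s−2) = 0.59s − 1.18, so -0.010s = -0.18 and s = 18.0000.
Then α = 0.580×18.0000 = 10.44 and β = s−α = 7.56.

α = 10.44, β = 7.56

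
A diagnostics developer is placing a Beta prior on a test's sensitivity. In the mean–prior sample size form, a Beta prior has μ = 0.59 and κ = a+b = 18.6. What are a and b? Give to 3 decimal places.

a = 10.974, b = 7.626

a = μκ = 0.59×18.6 = 10.974 and b = (1−μ)κ = 0.41×18.6 = 7.626.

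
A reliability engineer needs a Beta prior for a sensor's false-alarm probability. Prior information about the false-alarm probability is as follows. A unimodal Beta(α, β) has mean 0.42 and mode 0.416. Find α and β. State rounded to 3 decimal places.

α = 17.640, β = 24.360

With s = α+β: μ = α/s and mode = (α−1)/(s−2). Eliminating α = μs,
μs − 1 = m(s−2) ⇒ s(μ−m) = 1−2m ⇒ s = 0.168/0.004 = 42.0000.
So α = μs = 17.640, β = (1−μ)s = 24.360.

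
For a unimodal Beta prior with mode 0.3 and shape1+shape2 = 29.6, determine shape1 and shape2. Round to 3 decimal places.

shape1 = 9.280, shape2 = 20.320

For shape1,shape2>1 the mode is (shape1−1)/(shape1+shape2−2), so shape1 = mode·(κ−2)+1 = 0.3×27.6+1 = 9.280.
And shape2 = (1−mode)·(κ−2)+1 = 0.7×27.6+1 = 20.320.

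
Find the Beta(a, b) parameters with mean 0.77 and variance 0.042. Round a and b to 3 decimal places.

a = 2.477, b = 0.740

Let s = a+b. The Beta variance is μ(1−μ)/(s+1).
So s+1 = μ(1−μ)/σ² = (0.77×0.23)/0.042 = 0.1771/0.042 = 4.2167, giving s = 3.2167.
Then a = μs = 0.77×3.2167 = 2.477 and b = (1−μ)s = 0.23×3.2167 = 0.740.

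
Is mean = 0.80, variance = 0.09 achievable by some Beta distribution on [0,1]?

Yes

A Beta with mean μ has variance μ(1−μ)/(α+β+1) < μ(1−μ).
Here μ(1−μ) = 0.80×0.20 = 0.1600, and 0.09 < 0.1600.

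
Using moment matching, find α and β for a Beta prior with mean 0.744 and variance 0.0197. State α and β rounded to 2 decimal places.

Let s = α+β. The Beta variance is μ(1−μ)/(s+1).
So s+1 = μ(1−μ)/σ² = (0.744×0.256)/0.0197 = 0.190464/0.0197 = 9.6682, giving s = 8.6682.
Then α = μs = 0.744×8.6682 = 6.45 and β = (1−μ)s = 0.256×8.6682 = 2.22.

α = 6.45, β = 2.22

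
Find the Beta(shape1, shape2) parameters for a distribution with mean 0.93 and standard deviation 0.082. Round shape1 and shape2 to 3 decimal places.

First σ² = 0.006724. Setting shape1 = μn, shape2 = (1−μ)n with n = shape1+shape2,
μ(1−μ)/(n+1) = 0.006724 ⇒ n+1 = 0.0651/0.006724 = 9.6817 ⇒ n = 8.6817.
Hence shape1 = 0.93×8.6817 = 8.074, shape2 = 0.07×8.6817 = 0.608.

shape1 = 8.074, shape2 = 0.608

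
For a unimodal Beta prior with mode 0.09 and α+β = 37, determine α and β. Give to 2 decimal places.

α = 4.15, β = 32.85

For α,β>1 the mode is (α−1)/(α+β−2), so α = mode·(κ−2)+1 = 0.09×35+1 = 4.15.
And β = (1−mode)·(κ−2)+1 = 0.91×35+1 = 32.85.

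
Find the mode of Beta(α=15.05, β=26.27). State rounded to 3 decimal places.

0.357

With α,β > 1, mode = (α−1)/(α+β−2) = 14.05/39.32 = 0.357.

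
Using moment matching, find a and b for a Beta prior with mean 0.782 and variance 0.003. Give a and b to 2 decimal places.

By moment matching, a+b = μ(1−μ)/σ² − 1 = (0.782·0.218)/0.003 − 1 = 56.8253 − 1 = 55.8253.
Since a/(a+b) = μ, a = 0.782·55.8253 = 43.66 and b = 0.218·55.8253 = 12.17.

a = 43.66, b = 12.17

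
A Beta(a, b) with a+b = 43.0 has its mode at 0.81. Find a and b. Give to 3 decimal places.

For a,b>1 the mode is (a−1)/(a+b−2), so a = mode·(κ−2)+1 = 0.81×41.0+1 = 34.210.
And b = (1−mode)·(κ−2)+1 = 0.19×41.0+1 = 8.790.

a = 34.210, b = 8.790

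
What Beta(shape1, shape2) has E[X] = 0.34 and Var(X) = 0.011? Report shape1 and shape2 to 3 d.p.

shape1 = 6.596, shape2 = 12.804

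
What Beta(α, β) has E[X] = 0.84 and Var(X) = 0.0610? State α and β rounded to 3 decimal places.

Let s = α+β. The Beta variance is μ(1−μ)/(s+1).
So s+1 = μ(1−μ)/σ² = (0.84×0.16)/0.0610 = 0.1344/0.0610 = 2.2033, giving s = 1.2033.
Then α = μs = 0.84×1.2033 = 1.011 and β = (1−μ)s = 0.16×1.2033 = 0.193.

α = 1.011, β = 0.193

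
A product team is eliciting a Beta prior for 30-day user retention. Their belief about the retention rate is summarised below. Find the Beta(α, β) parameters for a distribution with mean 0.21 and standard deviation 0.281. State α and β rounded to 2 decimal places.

α = 0.23, β = 0.87

σ² = 0.281² = 0.078961.
With s = α+β, Var = μ(1−μ)/(s+1), so s+1 = (0.21×0.79)/0.078961 = 2.1010 and s = 1.1010.
α = μs = 0.23, β = (1−μ)s = 0.87.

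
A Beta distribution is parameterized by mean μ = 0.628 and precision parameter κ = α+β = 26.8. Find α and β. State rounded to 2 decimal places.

α = μκ = 0.628×26.8 = 16.83 and β = (1−μ)κ = 0.372×26.8 = 9.97.

α = 16.83, β = 9.97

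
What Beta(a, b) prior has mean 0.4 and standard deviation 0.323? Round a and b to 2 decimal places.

σ² = 0.323² = 0.104329.
With s = a+b, Var = μ(1−μ)/(s+1), so s+1 = (0.4×0.6)/0.104329 = 2.3004 and s = 1.3004.
a = μs = 0.52, b = (1−μ)s = 0.78.

a = 0.52, b = 0.78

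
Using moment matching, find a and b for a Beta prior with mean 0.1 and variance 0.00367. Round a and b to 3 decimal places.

a = 2.352, b = 21.171

Let s = a+b. The Beta variance is μ(1−μ)/(s+1).
So s+1 = μ(1−μ)/σ² = (0.1×0.9)/0.00367 = 0.09/0.00367 = 24.5232, giving s = 23.5232.
Then a = μs = 0.1×23.5232 = 2.352 and b = (1−μ)s = 0.9×23.5232 = 21.171.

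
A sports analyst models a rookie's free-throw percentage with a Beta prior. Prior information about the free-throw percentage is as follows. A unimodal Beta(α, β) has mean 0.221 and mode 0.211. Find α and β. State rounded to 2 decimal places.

Let s = α+β. Mean gives α = μs = 0.221s; mode gives (α−1)/(s−2) = 0.211.
Substituting: 0.221s − 1 = 0.211(s−2) = 0.211s − 0.422, so 0.010s = 0.578 and s = 57.8000.
Then α = 0.221×57.8000 = 12.77 and β = s−α = 45.03.

α = 12.77, β = 45.03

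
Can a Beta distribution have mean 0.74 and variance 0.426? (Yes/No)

No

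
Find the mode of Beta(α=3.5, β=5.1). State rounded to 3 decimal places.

The density x^(α−1)(1−x)^(β−1) is maximised at (α−1)/(α+β−2) = 2.5/6.6 = 0.379.

0.379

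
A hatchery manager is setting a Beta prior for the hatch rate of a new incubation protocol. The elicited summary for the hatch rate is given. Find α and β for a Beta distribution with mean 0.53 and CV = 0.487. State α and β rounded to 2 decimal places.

α = 1.45, β = 1.29

Var = (CV·μ)² = (0.487×0.53)² = 0.066621.
α+β = μ(1−μ)/Var − 1 = 0.2491/0.066621 − 1 = 2.7391.
Thus α = 0.53·2.7391 = 1.45 and β = 0.47·2.7391 = 1.29.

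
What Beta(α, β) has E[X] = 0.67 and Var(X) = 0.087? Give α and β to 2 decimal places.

Let s = α+β. The Beta variance is μ(1−μ)/(s+1).
So s+1 = μ(1−μ)/σ² = (0.67×0.33)/0.087 = 0.2211/0.087 = 2.5414, giving s = 1.5414.
Then α = μs = 0.67×1.5414 = 1.03 and β = (1−μ)s = 0.33×1.5414 = 0.51.

α = 1.03, β = 0.51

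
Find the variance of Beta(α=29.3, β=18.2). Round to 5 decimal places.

α+β = 47.5 and αβ = 533.26, so Var = αβ/[(α+β)²(α+β+1)] = 533.26/109428.125 = 0.00487.

0.00487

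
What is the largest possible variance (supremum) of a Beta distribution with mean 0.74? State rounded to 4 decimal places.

0.1924

Var = μ(1−μ)/(α+β+1), which approaches μ(1−μ) as α+β → 0.
So the supremum is μ(1−μ) = 0.74×0.26 = 0.1924.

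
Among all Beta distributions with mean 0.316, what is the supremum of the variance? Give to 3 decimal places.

0.216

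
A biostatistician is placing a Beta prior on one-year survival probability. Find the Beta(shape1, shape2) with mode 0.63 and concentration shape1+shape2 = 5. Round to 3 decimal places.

For shape1,shape2>1 the mode is (shape1−1)/(shape1+shape2−2), so shape1 = mode·(κ−2)+1 = 0.63×3+1 = 2.890.
And shape2 = (1−mode)·(κ−2)+1 = 0.37×3+1 = 2.110.

shape1 = 2.890, shape2 = 2.110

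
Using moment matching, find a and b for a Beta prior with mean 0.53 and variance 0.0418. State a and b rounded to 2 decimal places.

a = 2.63, b = 2.33

By moment matching, a+b = μ(1−μ)/σ² − 1 = (0.53·0.47)/0.0418 − 1 = 5.9593 − 1 = 4.9593.
Since a/(a+b) = μ, a = 0.53·4.9593 = 2.63 and b = 0.47·4.9593 = 2.33.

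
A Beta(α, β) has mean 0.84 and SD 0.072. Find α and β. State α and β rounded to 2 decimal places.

α = 20.94, β = 3.99

First σ² = 0.005184. Setting α = μn, β = (1−μ)n with n = α+β,
μ(1−μ)/(n+1) = 0.005184 ⇒ n+1 = 0.1344/0.005184 = 25.9259 ⇒ n = 24.9259.
Hence α = 0.84×24.9259 = 20.94, β = 0.16×24.9259 = 3.99.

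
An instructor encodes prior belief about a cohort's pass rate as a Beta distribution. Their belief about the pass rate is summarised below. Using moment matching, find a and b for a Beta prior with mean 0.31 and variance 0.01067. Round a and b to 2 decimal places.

a = 5.90, b = 13.14

By moment matching, a+b = μ(1−μ)/σ² − 1 = (0.31·0.69)/0.01067 − 1 = 20.0469 − 1 = 19.0469.
Since a/(a+b) = μ, a = 0.31·19.0469 = 5.90 and b = 0.69·19.0469 = 13.14.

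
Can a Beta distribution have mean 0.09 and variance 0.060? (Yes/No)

The Beta variance bound is σ² < μ(1−μ).
Here μ(1−μ) = 0.09×0.91 = 0.0819, and 0.060 < 0.0819.

Yes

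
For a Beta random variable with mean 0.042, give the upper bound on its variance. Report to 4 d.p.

0.0402

Var = μ(1−μ)/(α+β+1), which approaches μ(1−μ) as α+β → 0.
So the supremum is μ(1−μ) = 0.042×0.958 = 0.0402.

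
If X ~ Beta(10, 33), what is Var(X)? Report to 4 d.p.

0.0041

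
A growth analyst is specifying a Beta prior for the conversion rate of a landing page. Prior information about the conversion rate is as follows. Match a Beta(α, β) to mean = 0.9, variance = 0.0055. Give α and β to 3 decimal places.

By moment matching, α+β = μ(1−μ)/σ² − 1 = (0.9·0.1)/0.0055 − 1 = 16.3636 − 1 = 15.3636.
Since α/(α+β) = μ, α = 0.9·15.3636 = 13.827 and β = 0.1·15.3636 = 1.536.

α = 13.827, β = 1.536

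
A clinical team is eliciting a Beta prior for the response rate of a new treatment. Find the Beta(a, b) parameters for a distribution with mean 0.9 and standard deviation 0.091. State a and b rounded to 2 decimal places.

a = 8.88, b = 0.99

σ² = 0.091² = 0.008281.
With s = a+b, Var = μ(1−μ)/(s+1), so s+1 = (0.9×0.1)/0.008281 = 10.8683 and s = 9.8683.
a = μs = 8.88, b = (1−μ)s = 0.99.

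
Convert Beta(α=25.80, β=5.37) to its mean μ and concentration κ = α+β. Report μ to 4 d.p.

κ = α+β = 25.80+5.37 = 31.17; μ = α/κ = 25.80/31.17 = 0.8277.

μ = 0.8277, κ = 31.17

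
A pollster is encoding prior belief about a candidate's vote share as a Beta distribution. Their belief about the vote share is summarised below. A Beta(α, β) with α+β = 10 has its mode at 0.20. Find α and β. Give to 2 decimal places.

α = 2.60, β = 7.40

Since the density peak of Beta(α,β) is at (α−1)/(α+β−2),
α = 1 + 0.20(10−2) = 2.60 and β = 10 − 2.60 = 7.40.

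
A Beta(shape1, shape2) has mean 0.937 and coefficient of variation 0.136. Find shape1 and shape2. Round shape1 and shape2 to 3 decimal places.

σ = CV·μ = 0.136×0.937 = 0.12743, so σ² = 0.016239.
s+1 = μ(1−μ)/σ² = 0.059031/0.016239 = 3.6352, so s = shape1+shape2 = 2.6352.
shape1 = μs = 2.469, shape2 = (1−μ)s = 0.166.

shape1 = 2.469, shape2 = 0.166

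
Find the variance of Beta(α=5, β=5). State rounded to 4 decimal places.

0.0227

Var = αβ/[(α+β)²(α+β+1)] = (5×5)/(10²×11) = 25/1100 = 0.0227.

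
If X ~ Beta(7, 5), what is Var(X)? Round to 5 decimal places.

α+β = 12 and αβ = 35, so Var = αβ/[(α+β)²(α+β+1)] = 35/1872 = 0.01870.

0.01870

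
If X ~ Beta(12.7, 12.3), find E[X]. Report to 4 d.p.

0.5080

E[X] = α/(α+β) = 12.7/25.0 = 0.5080.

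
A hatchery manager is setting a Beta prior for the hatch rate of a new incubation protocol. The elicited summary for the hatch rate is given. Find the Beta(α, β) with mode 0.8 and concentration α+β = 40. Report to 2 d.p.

Since the density peak of Beta(α,β) is at (α−1)/(α+β−2),
α = 1 + 0.8(40−2) = 31.40 and β = 40 − 31.40 = 8.60.

α = 31.40, β = 8.60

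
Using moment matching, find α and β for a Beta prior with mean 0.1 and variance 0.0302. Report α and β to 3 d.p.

α = 0.198, β = 1.782

Let s = α+β. The Beta variance is μ(1−μ)/(s+1).
So s+1 = μ(1−μ)/σ² = (0.1×0.9)/0.0302 = 0.09/0.0302 = 2.9801, giving s = 1.9801.
Then α = μs = 0.1×1.9801 = 0.198 and β = (1−μ)s = 0.9×1.9801 = 1.782.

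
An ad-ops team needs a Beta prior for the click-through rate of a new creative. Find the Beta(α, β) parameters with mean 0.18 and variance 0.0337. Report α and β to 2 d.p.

α = 0.61, β = 2.77

By moment matching, α+β = μ(1−μ)/σ² − 1 = (0.18·0.82)/0.0337 − 1 = 4.3798 − 1 = 3.3798.
Since α/(α+β) = μ, α = 0.18·3.3798 = 0.61 and β = 0.82·3.3798 = 2.77.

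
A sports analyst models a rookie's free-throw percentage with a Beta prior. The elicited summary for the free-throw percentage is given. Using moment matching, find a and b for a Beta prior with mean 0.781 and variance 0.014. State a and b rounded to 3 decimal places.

a = 8.761, b = 2.457

Write ν = a+b; then a = μν and Var = μ(1−μ)/(ν+1).
ν = μ(1−μ)/Var − 1 = 0.171039/0.014 − 1 = 11.2171.
a = 0.781·11.2171 = 8.761, b = 0.219·11.2171 = 2.457.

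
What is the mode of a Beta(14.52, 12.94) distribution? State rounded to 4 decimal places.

0.5310

With α,β > 1, mode = (α−1)/(α+β−2) = 13.52/25.46 = 0.5310.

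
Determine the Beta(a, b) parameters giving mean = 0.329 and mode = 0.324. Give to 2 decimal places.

a = 23.16, b = 47.24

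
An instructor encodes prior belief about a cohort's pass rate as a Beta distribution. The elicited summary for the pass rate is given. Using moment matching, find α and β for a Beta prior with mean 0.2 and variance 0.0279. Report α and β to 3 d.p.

α = 0.947, β = 3.788

By moment matching, α+β = μ(1−μ)/σ² − 1 = (0.2·0.8)/0.0279 − 1 = 5.7348 − 1 = 4.7348.
Since α/(α+β) = μ, α = 0.2·4.7348 = 0.947 and β = 0.8·4.7348 = 3.788.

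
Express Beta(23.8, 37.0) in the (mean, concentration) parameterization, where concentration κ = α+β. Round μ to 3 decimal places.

μ = 0.391, κ = 60.8

κ = α+β = 23.8+37.0 = 60.8; μ = α/κ = 23.8/60.8 = 0.391.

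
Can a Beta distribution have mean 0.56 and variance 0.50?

A Beta with mean μ has variance μ(1−μ)/(α+β+1) < μ(1−μ).
Here μ(1−μ) = 0.56×0.44 = 0.2464, and 0.50 ≥ 0.2464.

No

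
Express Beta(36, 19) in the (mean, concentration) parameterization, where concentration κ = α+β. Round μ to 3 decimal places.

κ = α+β = 36+19 = 55; μ = α/κ = 36/55 = 0.655.

μ = 0.655, κ = 55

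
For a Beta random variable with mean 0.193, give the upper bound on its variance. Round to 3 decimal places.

0.156

For fixed mean μ the Beta variance is μ(1−μ)/(α+β+1), increasing as α+β decreases.
Its least upper bound (not attained) is μ(1−μ) = 0.193·0.807 = 0.156.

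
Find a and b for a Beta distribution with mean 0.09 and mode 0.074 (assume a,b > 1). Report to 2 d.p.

Let s = a+b. Mean gives a = μs = 0.09s; mode gives (a−1)/(s−2) = 0.074.
Substituting: 0.09s − 1 = 0.074(s−2) = 0.074s − 0.148, so 0.016s = 0.852 and s = 53.2500.
Then a = 0.09×53.2500 = 4.79 and b = s−a = 48.46.

a = 4.79, b = 48.46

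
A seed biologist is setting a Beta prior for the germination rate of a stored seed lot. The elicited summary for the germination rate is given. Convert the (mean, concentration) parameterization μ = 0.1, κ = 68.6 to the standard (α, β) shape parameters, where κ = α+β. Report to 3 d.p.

α = μκ = 0.1×68.6 = 6.860 and β = (1−μ)κ = 0.9×68.6 = 61.740.

α = 6.860, β = 61.740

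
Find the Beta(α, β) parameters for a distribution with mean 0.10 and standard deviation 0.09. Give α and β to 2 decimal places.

α = 1.01, β = 9.10

Variance = 0.09² = 0.0081. The moment-matching identity α+β = μ(1−μ)/Var − 1 gives
α+β = 0.0900/0.0081 − 1 = 10.1111, so α = μ·10.1111 = 1.01 and β = (1−μ)·10.1111 = 9.10.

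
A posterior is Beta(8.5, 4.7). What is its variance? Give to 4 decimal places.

α+β = 13.2 and αβ = 39.95, so Var = αβ/[(α+β)²(α+β+1)] = 39.95/2474.208 = 0.0161.

0.0161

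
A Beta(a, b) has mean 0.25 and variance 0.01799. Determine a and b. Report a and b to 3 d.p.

Write ν = a+b; then a = μν and Var = μ(1−μ)/(ν+1).
ν = μ(1−μ)/Var − 1 = 0.1875/0.01799 − 1 = 9.4225.
a = 0.25·9.4225 = 2.356, b = 0.75·9.4225 = 7.067.

a = 2.356, b = 7.067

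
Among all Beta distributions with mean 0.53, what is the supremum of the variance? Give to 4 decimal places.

0.2491

Var = μ(1−μ)/(α+β+1), which approaches μ(1−μ) as α+β → 0.
So the supremum is μ(1−μ) = 0.53×0.47 = 0.2491.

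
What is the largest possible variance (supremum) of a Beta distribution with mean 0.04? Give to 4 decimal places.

Var = μ(1−μ)/(α+β+1), which approaches μ(1−μ) as α+β → 0.
So the supremum is μ(1−μ) = 0.04×0.96 = 0.0384.

0.0384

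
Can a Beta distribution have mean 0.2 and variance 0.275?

No

For any Beta, Var(X) < E[X]·(1−E[X]).
Here μ(1−μ) = 0.2×0.8 = 0.16, and 0.275 ≥ 0.16.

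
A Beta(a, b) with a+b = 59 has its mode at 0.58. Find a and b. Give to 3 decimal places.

a = 34.060, b = 24.940

Since the density peak of Beta(a,b) is at (a−1)/(a+b−2),
a = 1 + 0.58(59−2) = 34.060 and b = 59 − 34.060 = 24.940.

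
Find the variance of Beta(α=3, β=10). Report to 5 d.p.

0.01268

α+β = 13 and αβ = 30, so Var = αβ/[(α+β)²(α+β+1)] = 30/2366 = 0.01268.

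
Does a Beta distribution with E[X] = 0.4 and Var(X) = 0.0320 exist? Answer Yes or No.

For any Beta, Var(X) < E[X]·(1−E[X]).
Here μ(1−μ) = 0.4×0.6 = 0.24, and 0.0320 < 0.24.

Yes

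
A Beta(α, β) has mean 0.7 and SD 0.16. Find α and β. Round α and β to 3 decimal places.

α = 5.042, β = 2.161

Variance = 0.16² = 0.0256. The moment-matching identity α+β = μ(1−μ)/Var − 1 gives
α+β = 0.21/0.0256 − 1 = 7.2031, so α = μ·7.2031 = 5.042 and β = (1−μ)·7.2031 = 2.161.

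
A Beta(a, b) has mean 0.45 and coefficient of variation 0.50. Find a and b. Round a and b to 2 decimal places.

Var = (CV·μ)² = (0.50×0.45)² = 0.050625.
a+b = μ(1−μ)/Var − 1 = 0.2475/0.050625 − 1 = 3.8889.
Thus a = 0.45·3.8889 = 1.75 and b = 0.55·3.8889 = 2.14.

a = 1.75, b = 2.14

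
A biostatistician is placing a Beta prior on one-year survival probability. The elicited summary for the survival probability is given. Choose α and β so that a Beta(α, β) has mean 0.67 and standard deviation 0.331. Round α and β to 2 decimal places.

α = 0.68, β = 0.34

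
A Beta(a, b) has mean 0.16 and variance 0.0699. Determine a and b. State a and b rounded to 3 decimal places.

Write ν = a+b; then a = μν and Var = μ(1−μ)/(ν+1).
ν = μ(1−μ)/Var − 1 = 0.1344/0.0699 − 1 = 0.9227.
a = 0.16·0.9227 = 0.148, b = 0.84·0.9227 = 0.775.

a = 0.148, b = 0.775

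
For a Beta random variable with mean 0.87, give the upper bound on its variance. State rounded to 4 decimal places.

0.1131

For fixed mean μ the Beta variance is μ(1−μ)/(α+β+1), increasing as α+β decreases.
Its least upper bound (not attained) is μ(1−μ) = 0.87·0.13 = 0.1131.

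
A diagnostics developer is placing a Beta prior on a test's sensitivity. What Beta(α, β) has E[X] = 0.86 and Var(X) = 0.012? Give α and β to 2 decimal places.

α = 7.77, β = 1.26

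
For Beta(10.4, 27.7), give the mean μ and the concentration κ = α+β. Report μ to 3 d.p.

κ = α+β = 10.4+27.7 = 38.1; μ = α/κ = 10.4/38.1 = 0.273.

μ = 0.273, κ = 38.1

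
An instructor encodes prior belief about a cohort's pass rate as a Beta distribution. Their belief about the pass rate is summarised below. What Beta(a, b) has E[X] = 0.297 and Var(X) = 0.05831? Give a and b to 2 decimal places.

a = 0.77, b = 1.81

Let s = a+b. The Beta variance is μ(1−μ)/(s+1).
So s+1 = μ(1−μ)/σ² = (0.297×0.703)/0.05831 = 0.208791/0.05831 = 3.5807, giving s = 2.5807.
Then a = μs = 0.297×2.5807 = 0.77 and b = (1−μ)s = 0.703×2.5807 = 1.81.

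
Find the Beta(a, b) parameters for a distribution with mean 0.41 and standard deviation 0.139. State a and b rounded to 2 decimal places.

a = 4.72, b = 6.80

Variance = 0.139² = 0.019321. The moment-matching identity a+b = μ(1−μ)/Var − 1 gives
a+b = 0.2419/0.019321 − 1 = 11.5201, so a = μ·11.5201 = 4.72 and b = (1−μ)·11.5201 = 6.80.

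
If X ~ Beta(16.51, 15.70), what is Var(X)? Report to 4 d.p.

μ = 16.51/32.21 = 0.512574; Var = μ(1−μ)/(α+β+1) = 0.2498419/33.21 = 0.0075.

0.0075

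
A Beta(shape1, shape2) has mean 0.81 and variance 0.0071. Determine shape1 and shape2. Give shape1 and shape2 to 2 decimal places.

Write ν = shape1+shape2; then shape1 = μν and Var = μ(1−μ)/(ν+1).
ν = μ(1−μ)/Var − 1 = 0.1539/0.0071 − 1 = 20.6761.
shape1 = 0.81·20.6761 = 16.75, shape2 = 0.19·20.6761 = 3.93.

shape1 = 16.75, shape2 = 3.93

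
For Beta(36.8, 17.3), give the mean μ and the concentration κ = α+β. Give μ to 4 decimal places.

μ = 0.6802, κ = 54.1

κ = α+β = 36.8+17.3 = 54.1; μ = α/κ = 36.8/54.1 = 0.6802.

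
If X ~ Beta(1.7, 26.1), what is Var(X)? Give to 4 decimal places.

μ = 1.7/27.8 = 0.061151; Var = μ(1−μ)/(α+β+1) = 0.0574116/28.8 = 0.0020.

0.0020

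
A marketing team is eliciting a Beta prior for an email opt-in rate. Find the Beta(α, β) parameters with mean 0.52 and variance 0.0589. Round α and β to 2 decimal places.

α = 1.68, β = 1.55

Let s = α+β. The Beta variance is μ(1−μ)/(s+1).
So s+1 = μ(1−μ)/σ² = (0.52×0.48)/0.0589 = 0.2496/0.0589 = 4.2377, giving s = 3.2377.
Then α = μs = 0.52×3.2377 = 1.68 and β = (1−μ)s = 0.48×3.2377 = 1.55.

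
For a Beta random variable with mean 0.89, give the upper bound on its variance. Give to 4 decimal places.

For fixed mean μ the Beta variance is μ(1−μ)/(α+β+1), increasing as α+β decreases.
Its least upper bound (not attained) is μ(1−μ) = 0.89·0.11 = 0.0979.

0.0979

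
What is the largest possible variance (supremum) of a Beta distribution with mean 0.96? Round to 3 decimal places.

For fixed mean μ the Beta variance is μ(1−μ)/(α+β+1), increasing as α+β decreases.
Its least upper bound (not attained) is μ(1−μ) = 0.96·0.04 = 0.038.

0.038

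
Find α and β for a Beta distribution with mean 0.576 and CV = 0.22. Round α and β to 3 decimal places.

Var = (CV·μ)² = (0.22×0.576)² = 0.016058.
α+β = μ(1−μ)/Var − 1 = 0.244224/0.016058 − 1 = 14.2089.
Thus α = 0.576·14.2089 = 8.184 and β = 0.424·14.2089 = 6.025.

α = 8.184, β = 6.025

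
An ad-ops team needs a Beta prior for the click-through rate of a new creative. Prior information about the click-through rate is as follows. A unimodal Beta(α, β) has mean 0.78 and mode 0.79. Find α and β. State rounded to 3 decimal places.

α = 45.240, β = 12.760

Let s = α+β. Mean gives α = μs = 0.78s; mode gives (α−1)/(s−2) = 0.79.
Substituting: 0.78s − 1 = 0.79(s−2) = 0.79s − 1.58, so -0.01s = -0.58 and s = 58.0000.
Then α = 0.78×58.0000 = 45.240 and β = s−α = 12.760.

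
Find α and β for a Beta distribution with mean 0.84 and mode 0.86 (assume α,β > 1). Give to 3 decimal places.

Let s = α+β. Mean gives α = μs = 0.84s; mode gives (α−1)/(s−2) = 0.86.
Substituting: 0.84s − 1 = 0.86(s−2) = 0.86s − 1.72, so -0.02s = -0.72 and s = 36.0000.
Then α = 0.84×36.0000 = 30.240 and β = s−α = 5.760.

α = 30.240, β = 5.760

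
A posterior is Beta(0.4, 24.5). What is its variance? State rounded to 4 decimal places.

0.0006

α+β = 24.9 and αβ = 9.80, so Var = αβ/[(α+β)²(α+β+1)] = 9.80/16058.259 = 0.0006.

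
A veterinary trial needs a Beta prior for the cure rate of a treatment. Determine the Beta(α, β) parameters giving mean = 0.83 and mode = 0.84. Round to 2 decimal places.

Let s = α+β. Mean gives α = μs = 0.83s; mode gives (α−1)/(s−2) = 0.84.
Substituting: 0.83s − 1 = 0.84(s−2) = 0.84s − 1.68, so -0.01s = -0.68 and s = 68.0000.
Then α = 0.83×68.0000 = 56.44 and β = s−α = 11.56.

α = 56.44, β = 11.56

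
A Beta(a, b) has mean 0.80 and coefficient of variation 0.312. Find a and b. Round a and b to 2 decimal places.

σ = CV·μ = 0.312×0.80 = 0.24960, so σ² = 0.062300.
s+1 = μ(1−μ)/σ² = 0.1600/0.062300 = 2.5682, so s = a+b = 1.5682.
a = μs = 1.25, b = (1−μ)s = 0.31.

a = 1.25, b = 0.31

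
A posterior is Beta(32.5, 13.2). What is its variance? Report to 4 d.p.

0.0044

μ = 32.5/45.7 = 0.711160; Var = μ(1−μ)/(α+β+1) = 0.2054116/46.7 = 0.0044.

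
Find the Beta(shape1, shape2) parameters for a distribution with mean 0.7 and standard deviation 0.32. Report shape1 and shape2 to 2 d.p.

shape1 = 0.74, shape2 = 0.32

Variance = 0.32² = 0.1024. The moment-matching identity shape1+shape2 = μ(1−μ)/Var − 1 gives
shape1+shape2 = 0.21/0.1024 − 1 = 1.0508, so shape1 = μ·1.0508 = 0.74 and shape2 = (1−μ)·1.0508 = 0.32.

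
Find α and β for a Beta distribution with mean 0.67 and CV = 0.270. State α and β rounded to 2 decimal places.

Var = (CV·μ)² = (0.270×0.67)² = 0.032725.
α+β = μ(1−μ)/Var − 1 = 0.2211/0.032725 − 1 = 5.7563.
Thus α = 0.67·5.7563 = 3.86 and β = 0.33·5.7563 = 1.90.

α = 3.86, β = 1.90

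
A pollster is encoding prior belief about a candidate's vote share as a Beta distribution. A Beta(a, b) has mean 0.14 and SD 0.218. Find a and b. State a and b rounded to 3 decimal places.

a = 0.215, b = 1.319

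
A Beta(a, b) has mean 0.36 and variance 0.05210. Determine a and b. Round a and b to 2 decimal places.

Let s = a+b. The Beta variance is μ(1−μ)/(s+1).
So s+1 = μ(1−μ)/σ² = (0.36×0.64)/0.05210 = 0.2304/0.05210 = 4.4223, giving s = 3.4223.
Then a = μs = 0.36×3.4223 = 1.23 and b = (1−μ)s = 0.64×3.4223 = 2.19.

a = 1.23, b = 2.19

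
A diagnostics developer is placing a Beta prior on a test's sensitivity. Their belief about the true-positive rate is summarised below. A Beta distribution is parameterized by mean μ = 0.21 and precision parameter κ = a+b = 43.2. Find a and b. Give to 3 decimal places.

Split κ in proportion μ : (1−μ): a = 0.21·43.2 = 9.072, b = 43.2 − 9.072 = 34.128.

a = 9.072, b = 34.128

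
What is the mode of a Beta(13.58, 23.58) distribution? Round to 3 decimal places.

The density x^(α−1)(1−x)^(β−1) is maximised at (α−1)/(α+β−2) = 12.58/35.16 = 0.358.

0.358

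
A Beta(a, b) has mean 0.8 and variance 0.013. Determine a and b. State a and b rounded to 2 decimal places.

a = 9.05, b = 2.26

By moment matching, a+b = μ(1−μ)/σ² − 1 = (0.8·0.2)/0.013 − 1 = 12.3077 − 1 = 11.3077.
Since a/(a+b) = μ, a = 0.8·11.3077 = 9.05 and b = 0.2·11.3077 = 2.26.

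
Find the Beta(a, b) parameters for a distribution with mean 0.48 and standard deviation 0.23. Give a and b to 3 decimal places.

First σ² = 0.0529. Setting a = μn, b = (1−μ)n with n = a+b,
μ(1−μ)/(n+1) = 0.0529 ⇒ n+1 = 0.2496/0.0529 = 4.7183 ⇒ n = 3.7183.
Hence a = 0.48×3.7183 = 1.785, b = 0.52×3.7183 = 1.934.

a = 1.785, b = 1.934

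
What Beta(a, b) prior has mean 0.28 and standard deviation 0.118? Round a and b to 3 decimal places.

a = 3.774, b = 9.705

Variance = 0.118² = 0.013924. The moment-matching identity a+b = μ(1−μ)/Var − 1 gives
a+b = 0.2016/0.013924 − 1 = 13.4786, so a = μ·13.4786 = 3.774 and b = (1−μ)·13.4786 = 9.705.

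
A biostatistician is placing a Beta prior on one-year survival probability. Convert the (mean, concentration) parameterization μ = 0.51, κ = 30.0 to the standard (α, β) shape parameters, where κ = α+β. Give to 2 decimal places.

α = μκ = 0.51×30.0 = 15.30 and β = (1−μ)κ = 0.49×30.0 = 14.70.

α = 15.30, β = 14.70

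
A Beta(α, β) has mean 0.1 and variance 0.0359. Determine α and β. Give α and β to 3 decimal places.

α = 0.151, β = 1.356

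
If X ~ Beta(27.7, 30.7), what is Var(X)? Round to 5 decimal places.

0.00420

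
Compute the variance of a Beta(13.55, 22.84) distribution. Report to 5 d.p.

0.00625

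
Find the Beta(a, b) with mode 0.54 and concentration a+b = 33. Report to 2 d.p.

a = 17.74, b = 15.26

Since the density peak of Beta(a,b) is at (a−1)/(a+b−2),
a = 1 + 0.54(33−2) = 17.74 and b = 33 − 17.74 = 15.26.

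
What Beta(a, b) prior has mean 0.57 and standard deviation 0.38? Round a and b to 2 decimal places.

a = 0.40, b = 0.30

σ² = 0.38² = 0.1444.
With s = a+b, Var = μ(1−μ)/(s+1), so s+1 = (0.57×0.43)/0.1444 = 1.6974 and s = 0.6974.
a = μs = 0.40, b = (1−μ)s = 0.30.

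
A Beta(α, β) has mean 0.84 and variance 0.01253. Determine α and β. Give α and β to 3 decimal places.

α = 8.170, β = 1.556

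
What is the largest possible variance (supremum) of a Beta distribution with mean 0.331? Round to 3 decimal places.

For fixed mean μ the Beta variance is μ(1−μ)/(α+β+1), increasing as α+β decreases.
Its least upper bound (not attained) is μ(1−μ) = 0.331·0.669 = 0.221.

0.221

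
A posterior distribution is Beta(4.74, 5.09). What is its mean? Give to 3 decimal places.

0.482

The Beta mean is α/(α+β) = 4.74/(4.74+5.09) = 0.482.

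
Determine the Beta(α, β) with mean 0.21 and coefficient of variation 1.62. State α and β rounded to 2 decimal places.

α = 0.09, β = 0.34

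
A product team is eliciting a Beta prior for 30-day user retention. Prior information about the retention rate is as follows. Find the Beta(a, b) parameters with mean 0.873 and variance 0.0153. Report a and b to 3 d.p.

Write ν = a+b; then a = μν and Var = μ(1−μ)/(ν+1).
ν = μ(1−μ)/Var − 1 = 0.110871/0.0153 − 1 = 6.2465.
a = 0.873·6.2465 = 5.453, b = 0.127·6.2465 = 0.793.

a = 5.453, b = 0.793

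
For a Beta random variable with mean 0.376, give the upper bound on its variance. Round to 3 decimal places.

0.235

Var = μ(1−μ)/(α+β+1), which approaches μ(1−μ) as α+β → 0.
So the supremum is μ(1−μ) = 0.376×0.624 = 0.235.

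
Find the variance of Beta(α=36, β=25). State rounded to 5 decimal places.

0.00390

α+β = 61 and αβ = 900, so Var = αβ/[(α+β)²(α+β+1)] = 900/230702 = 0.00390.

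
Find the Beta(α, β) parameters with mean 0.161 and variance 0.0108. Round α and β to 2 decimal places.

α = 1.85, β = 9.65

Write ν = α+β; then α = μν and Var = μ(1−μ)/(ν+1).
ν = μ(1−μ)/Var − 1 = 0.135079/0.0108 − 1 = 11.5073.
α = 0.161·11.5073 = 1.85, β = 0.839·11.5073 = 9.65.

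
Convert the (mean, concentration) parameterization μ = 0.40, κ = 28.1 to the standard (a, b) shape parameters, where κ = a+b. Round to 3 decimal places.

Split κ in proportion μ : (1−μ): a = 0.40·28.1 = 11.240, b = 28.1 − 11.240 = 16.860.

a = 11.240, b = 16.860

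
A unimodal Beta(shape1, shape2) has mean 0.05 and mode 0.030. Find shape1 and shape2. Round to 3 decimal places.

shape1 = 2.350, shape2 = 44.650

Let s = shape1+shape2. Mean gives shape1 = μs = 0.05s; mode gives (shape1−1)/(s−2) = 0.030.
Substituting: 0.05s − 1 = 0.030(s−2) = 0.030s − 0.060, so 0.020s = 0.940 and s = 47.0000.
Then shape1 = 0.05×47.0000 = 2.350 and shape2 = s−shape1 = 44.650.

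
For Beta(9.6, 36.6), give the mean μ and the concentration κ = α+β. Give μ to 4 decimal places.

μ = 0.2078, κ = 46.2

κ = α+β = 9.6+36.6 = 46.2; μ = α/κ = 9.6/46.2 = 0.2078.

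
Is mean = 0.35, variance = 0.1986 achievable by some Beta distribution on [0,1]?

The Beta variance bound is σ² < μ(1−μ).
Here μ(1−μ) = 0.35×0.65 = 0.2275, and 0.1986 < 0.2275.

Yes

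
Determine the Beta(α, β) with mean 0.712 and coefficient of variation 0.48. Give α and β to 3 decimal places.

σ = CV·μ = 0.48×0.712 = 0.34176, so σ² = 0.116800.
s+1 = μ(1−μ)/σ² = 0.205056/0.116800 = 1.7556, so s = α+β = 0.7556.
α = μs = 0.538, β = (1−μ)s = 0.218.

α = 0.538, β = 0.218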